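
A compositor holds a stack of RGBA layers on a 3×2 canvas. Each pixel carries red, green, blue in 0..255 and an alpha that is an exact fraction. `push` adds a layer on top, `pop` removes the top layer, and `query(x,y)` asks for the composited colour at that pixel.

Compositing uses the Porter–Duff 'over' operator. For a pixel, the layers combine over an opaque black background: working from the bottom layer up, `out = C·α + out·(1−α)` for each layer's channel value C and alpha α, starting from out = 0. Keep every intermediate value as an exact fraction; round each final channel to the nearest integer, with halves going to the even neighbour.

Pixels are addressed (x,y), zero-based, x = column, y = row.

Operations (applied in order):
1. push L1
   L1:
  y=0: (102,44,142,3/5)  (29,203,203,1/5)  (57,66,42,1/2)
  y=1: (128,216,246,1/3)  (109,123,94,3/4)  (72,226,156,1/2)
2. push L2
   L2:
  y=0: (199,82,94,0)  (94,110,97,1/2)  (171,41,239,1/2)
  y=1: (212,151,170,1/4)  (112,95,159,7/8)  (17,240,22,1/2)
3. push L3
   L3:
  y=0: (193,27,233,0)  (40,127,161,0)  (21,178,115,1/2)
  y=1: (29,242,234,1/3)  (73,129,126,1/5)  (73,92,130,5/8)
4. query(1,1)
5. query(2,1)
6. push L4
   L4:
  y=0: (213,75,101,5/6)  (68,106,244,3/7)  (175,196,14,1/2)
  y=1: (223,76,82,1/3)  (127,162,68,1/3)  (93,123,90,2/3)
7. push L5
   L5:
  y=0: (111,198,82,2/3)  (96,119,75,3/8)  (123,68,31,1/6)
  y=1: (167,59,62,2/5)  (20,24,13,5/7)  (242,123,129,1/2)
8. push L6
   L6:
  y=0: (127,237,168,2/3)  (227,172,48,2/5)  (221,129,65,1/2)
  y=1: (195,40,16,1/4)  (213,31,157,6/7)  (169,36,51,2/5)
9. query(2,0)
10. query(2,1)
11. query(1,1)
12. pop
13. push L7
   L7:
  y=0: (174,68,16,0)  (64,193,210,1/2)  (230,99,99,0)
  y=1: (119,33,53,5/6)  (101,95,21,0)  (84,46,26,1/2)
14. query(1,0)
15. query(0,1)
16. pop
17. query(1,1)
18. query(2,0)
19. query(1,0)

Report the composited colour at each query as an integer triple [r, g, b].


(1,1) stack=L1,L2,L3; from [0,0,0]:
L1 α=3/4: [327/4, 369/4, 141/2]
L2 α=7/8: [3463/32, 3029/32, 2367/16]
L3 α=1/5: [4047/40, 4061/40, 2871/20]
rounded: [101, 102, 144]

query (2,1) [L1,L2,L3] — begin 0,0,0
L1 α=1/2: [36, 113, 78]
L2 α=1/2: [53/2, 353/2, 50]
L3 α=5/8: [889/16, 1979/16, 100]
= [56, 124, 100]

(2,0) stack=L1,L2,L3,L4,L5,L6; from [0,0,0]:
after L1 α=1/2: [57/2, 33, 21]
after L2 α=1/2: [399/4, 37, 130]
after L3 α=1/2: [483/8, 215/2, 245/2]
after L4 α=1/2: [1883/16, 607/4, 273/4]
after L5 α=1/6: [11383/96, 3307/24, 1489/24]
after L6 α=1/2: [32599/192, 6403/48, 3049/48]
= [170, 133, 64]

at x=2,y=1 over L1,L2,L3,L4,L5,L6:
+L1 (α=1/2) → [36, 113, 78]
+L2 (α=1/2) → [53/2, 353/2, 50]
+L3 (α=5/8) → [889/16, 1979/16, 100]
+L4 (α=2/3) → [3865/48, 5915/48, 280/3]
+L5 (α=1/2) → [15481/96, 11819/96, 667/6]
+L6 (α=2/5) → [26297/160, 14123/160, 871/10]
= [164, 88, 87]

(1,1) stack=L1,L2,L3,L4,L5,L6; from [0,0,0]:
+L1 (α=3/4) → [327/4, 369/4, 141/2]
+L2 (α=7/8) → [3463/32, 3029/32, 2367/16]
+L3 (α=1/5) → [4047/40, 4061/40, 2871/20]
+L4 (α=1/3) → [6587/60, 7301/60, 3551/30]
+L5 (α=5/7) → [9587/210, 10901/210, 4526/105]
+L6 (α=6/7) → [277967/1470, 49961/1470, 103436/735]
rounded: [189, 34, 141]

query (1,0) [L1,L2,L3,L4,L5,L7] — begin 0,0,0
after L1 α=1/5: [29/5, 203/5, 203/5]
after L2 α=1/2: [499/10, 753/10, 344/5]
after L3 α=0: [499/10, 753/10, 344/5]
after L4 α=3/7: [2018/35, 3096/35, 5036/35]
after L5 α=3/8: [2017/28, 5595/56, 6611/56]
after L7 α=1/2: [3809/56, 16403/112, 18371/112]
→ [68, 146, 164]

(0,1) stack=L1,L2,L3,L4,L5,L7; from [0,0,0]:
L1 α=1/3: [128/3, 72, 82]
L2 α=1/4: [85, 367/4, 104]
L3 α=1/3: [199/3, 851/6, 442/3]
L4 α=1/3: [1067/9, 1079/9, 1130/9]
L5 α=2/5: [2069/15, 1433/15, 1502/15]
L7 α=5/6: [5497/45, 1954/45, 5477/90]
→ [122, 43, 61]

at x=1,y=1 over L1,L2,L3,L4,L5:
after L1 α=3/4: [327/4, 369/4, 141/2]
after L2 α=7/8: [3463/32, 3029/32, 2367/16]
after L3 α=1/5: [4047/40, 4061/40, 2871/20]
after L4 α=1/3: [6587/60, 7301/60, 3551/30]
after L5 α=5/7: [9587/210, 10901/210, 4526/105]
→ [46, 52, 43]

at x=2,y=0 over L1,L2,L3,L4,L5:
after L1 α=1/2: [57/2, 33, 21]
after L2 α=1/2: [399/4, 37, 130]
after L3 α=1/2: [483/8, 215/2, 245/2]
after L4 α=1/2: [1883/16, 607/4, 273/4]
after L5 α=1/6: [11383/96, 3307/24, 1489/24]
= [119, 138, 62]

query (1,0) [L1,L2,L3,L4,L5] — begin 0,0,0
L1 α=1/5: [29/5, 203/5, 203/5]
L2 α=1/2: [499/10, 753/10, 344/5]
L3 α=0: [499/10, 753/10, 344/5]
L4 α=3/7: [2018/35, 3096/35, 5036/35]
L5 α=3/8: [2017/28, 5595/56, 6611/56]
→ [72, 100, 118]


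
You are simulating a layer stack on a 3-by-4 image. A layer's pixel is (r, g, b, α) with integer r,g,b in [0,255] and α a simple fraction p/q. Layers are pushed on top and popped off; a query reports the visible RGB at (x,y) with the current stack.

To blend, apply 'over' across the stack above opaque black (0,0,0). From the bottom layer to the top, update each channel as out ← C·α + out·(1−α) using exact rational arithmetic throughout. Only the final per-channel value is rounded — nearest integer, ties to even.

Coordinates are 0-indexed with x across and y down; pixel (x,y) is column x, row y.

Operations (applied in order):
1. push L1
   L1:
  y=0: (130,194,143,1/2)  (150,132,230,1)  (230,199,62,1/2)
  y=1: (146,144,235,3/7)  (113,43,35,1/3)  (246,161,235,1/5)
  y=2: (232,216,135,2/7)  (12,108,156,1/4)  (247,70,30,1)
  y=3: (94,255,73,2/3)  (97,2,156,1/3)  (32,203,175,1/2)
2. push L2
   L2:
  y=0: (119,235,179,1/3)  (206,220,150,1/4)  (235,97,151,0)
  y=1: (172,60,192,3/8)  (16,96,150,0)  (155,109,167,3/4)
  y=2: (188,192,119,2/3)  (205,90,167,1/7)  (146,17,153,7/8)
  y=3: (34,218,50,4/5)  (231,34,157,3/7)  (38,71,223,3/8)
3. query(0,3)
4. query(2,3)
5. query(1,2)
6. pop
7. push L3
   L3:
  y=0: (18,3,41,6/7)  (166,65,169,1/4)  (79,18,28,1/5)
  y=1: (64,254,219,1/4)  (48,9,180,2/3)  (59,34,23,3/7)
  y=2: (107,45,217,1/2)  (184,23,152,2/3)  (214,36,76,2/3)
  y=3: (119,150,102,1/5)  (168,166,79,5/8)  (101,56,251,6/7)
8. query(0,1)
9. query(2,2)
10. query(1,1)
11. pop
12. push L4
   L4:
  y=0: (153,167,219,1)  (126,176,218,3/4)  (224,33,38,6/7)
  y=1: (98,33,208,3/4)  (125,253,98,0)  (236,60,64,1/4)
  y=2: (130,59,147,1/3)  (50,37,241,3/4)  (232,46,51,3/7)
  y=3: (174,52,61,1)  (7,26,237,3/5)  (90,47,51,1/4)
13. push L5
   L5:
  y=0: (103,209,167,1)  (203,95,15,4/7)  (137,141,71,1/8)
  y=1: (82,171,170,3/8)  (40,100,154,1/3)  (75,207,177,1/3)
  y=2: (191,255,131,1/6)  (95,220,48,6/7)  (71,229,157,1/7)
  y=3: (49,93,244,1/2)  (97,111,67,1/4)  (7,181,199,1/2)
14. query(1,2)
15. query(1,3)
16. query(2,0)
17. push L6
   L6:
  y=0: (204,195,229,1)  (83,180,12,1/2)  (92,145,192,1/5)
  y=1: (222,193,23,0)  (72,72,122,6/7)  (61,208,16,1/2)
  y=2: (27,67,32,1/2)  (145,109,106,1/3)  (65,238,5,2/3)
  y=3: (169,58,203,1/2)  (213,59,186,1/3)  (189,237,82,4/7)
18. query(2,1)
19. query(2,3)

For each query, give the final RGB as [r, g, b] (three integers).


at x=0,y=3 over L1,L2:
after L1 α=2/3: [188/3, 170, 146/3]
after L2 α=4/5: [596/15, 1042/5, 746/15]
= [40, 208, 50]

at x=2,y=3 over L1,L2:
L1 α=1/2: [16, 203/2, 175/2]
L2 α=3/8: [97/4, 1441/16, 2213/16]
rounded: [24, 90, 138]

at x=1,y=2 over L1,L2:
L1 α=1/4: [3, 27, 39]
L2 α=1/7: [223/7, 36, 401/7]
= [32, 36, 57]

query (0,1) [L1,L3] — begin 0,0,0
+L1 (α=3/7) → [438/7, 432/7, 705/7]
+L3 (α=1/4) → [881/14, 1537/14, 912/7]
rounded: [63, 110, 130]

(2,2) stack=L1,L3; from [0,0,0]:
L1 α=1: [247, 70, 30]
L3 α=2/3: [225, 142/3, 182/3]
→ [225, 47, 61]

(1,1) stack=L1,L3; from [0,0,0]:
L1 α=1/3: [113/3, 43/3, 35/3]
L3 α=2/3: [401/9, 97/9, 1115/9]
→ [45, 11, 124]

at x=1,y=2 over L1,L4,L5:
L1 α=1/4: [3, 27, 39]
L4 α=3/4: [153/4, 69/2, 381/2]
L5 α=6/7: [2433/28, 387/2, 957/14]
= [87, 194, 68]

(1,3) stack=L1,L4,L5; from [0,0,0]:
+L1 (α=1/3) → [97/3, 2/3, 52]
+L4 (α=3/5) → [257/15, 238/15, 163]
+L5 (α=1/4) → [371/10, 793/20, 139]
= [37, 40, 139]

(2,0) stack=L1,L4,L5; from [0,0,0]:
+L1 (α=1/2) → [115, 199/2, 31]
+L4 (α=6/7) → [1459/7, 85/2, 37]
+L5 (α=1/8) → [399/2, 877/16, 165/4]
= [200, 55, 41]

(2,1) stack=L1,L4,L5,L6; from [0,0,0]:
after L1 α=1/5: [246/5, 161/5, 47]
after L4 α=1/4: [959/10, 783/20, 205/4]
after L5 α=1/3: [1334/15, 951/10, 559/6]
after L6 α=1/2: [2249/30, 3031/20, 655/12]
= [75, 152, 55]

(2,3) stack=L1,L4,L5,L6; from [0,0,0]:
after L1 α=1/2: [16, 203/2, 175/2]
after L4 α=1/4: [69/2, 703/8, 627/8]
after L5 α=1/2: [83/4, 2151/16, 2219/16]
after L6 α=4/7: [3273/28, 21621/112, 11905/112]
rounded: [117, 193, 106]


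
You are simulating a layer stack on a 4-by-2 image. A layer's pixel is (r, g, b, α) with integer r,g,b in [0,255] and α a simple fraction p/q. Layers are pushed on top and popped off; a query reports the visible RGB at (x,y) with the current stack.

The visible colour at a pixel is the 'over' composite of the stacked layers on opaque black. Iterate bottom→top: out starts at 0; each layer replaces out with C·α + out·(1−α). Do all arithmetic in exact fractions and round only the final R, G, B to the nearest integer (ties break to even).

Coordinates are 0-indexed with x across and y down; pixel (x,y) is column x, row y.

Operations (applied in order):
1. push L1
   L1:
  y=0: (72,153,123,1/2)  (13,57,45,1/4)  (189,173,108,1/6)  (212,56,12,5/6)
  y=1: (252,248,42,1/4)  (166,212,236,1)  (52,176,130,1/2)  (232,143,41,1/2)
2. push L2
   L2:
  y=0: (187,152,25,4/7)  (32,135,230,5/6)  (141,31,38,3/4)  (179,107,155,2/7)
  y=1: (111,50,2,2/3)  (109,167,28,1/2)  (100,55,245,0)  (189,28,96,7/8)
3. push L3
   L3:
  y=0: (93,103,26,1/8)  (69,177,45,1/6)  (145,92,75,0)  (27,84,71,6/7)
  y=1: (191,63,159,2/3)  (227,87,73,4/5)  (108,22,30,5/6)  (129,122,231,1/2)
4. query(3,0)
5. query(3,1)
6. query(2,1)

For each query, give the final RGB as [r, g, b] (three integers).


query (3,0) [L1,L2,L3] — begin 0,0,0
L1 α=5/6: [530/3, 140/3, 10]
L2 α=2/7: [532/3, 1342/21, 360/7]
L3 α=6/7: [1018/21, 11926/147, 3342/49]
rounded: [48, 81, 68]

query (3,1) [L1,L2,L3] — begin 0,0,0
after L1 α=1/2: [116, 143/2, 41/2]
after L2 α=7/8: [1439/8, 535/16, 1385/16]
after L3 α=1/2: [2471/16, 2487/32, 5081/32]
→ [154, 78, 159]

at x=2,y=1 over L1,L2,L3:
after L1 α=1/2: [26, 88, 65]
after L2 α=0: [26, 88, 65]
after L3 α=5/6: [283/3, 33, 215/6]
rounded: [94, 33, 36]


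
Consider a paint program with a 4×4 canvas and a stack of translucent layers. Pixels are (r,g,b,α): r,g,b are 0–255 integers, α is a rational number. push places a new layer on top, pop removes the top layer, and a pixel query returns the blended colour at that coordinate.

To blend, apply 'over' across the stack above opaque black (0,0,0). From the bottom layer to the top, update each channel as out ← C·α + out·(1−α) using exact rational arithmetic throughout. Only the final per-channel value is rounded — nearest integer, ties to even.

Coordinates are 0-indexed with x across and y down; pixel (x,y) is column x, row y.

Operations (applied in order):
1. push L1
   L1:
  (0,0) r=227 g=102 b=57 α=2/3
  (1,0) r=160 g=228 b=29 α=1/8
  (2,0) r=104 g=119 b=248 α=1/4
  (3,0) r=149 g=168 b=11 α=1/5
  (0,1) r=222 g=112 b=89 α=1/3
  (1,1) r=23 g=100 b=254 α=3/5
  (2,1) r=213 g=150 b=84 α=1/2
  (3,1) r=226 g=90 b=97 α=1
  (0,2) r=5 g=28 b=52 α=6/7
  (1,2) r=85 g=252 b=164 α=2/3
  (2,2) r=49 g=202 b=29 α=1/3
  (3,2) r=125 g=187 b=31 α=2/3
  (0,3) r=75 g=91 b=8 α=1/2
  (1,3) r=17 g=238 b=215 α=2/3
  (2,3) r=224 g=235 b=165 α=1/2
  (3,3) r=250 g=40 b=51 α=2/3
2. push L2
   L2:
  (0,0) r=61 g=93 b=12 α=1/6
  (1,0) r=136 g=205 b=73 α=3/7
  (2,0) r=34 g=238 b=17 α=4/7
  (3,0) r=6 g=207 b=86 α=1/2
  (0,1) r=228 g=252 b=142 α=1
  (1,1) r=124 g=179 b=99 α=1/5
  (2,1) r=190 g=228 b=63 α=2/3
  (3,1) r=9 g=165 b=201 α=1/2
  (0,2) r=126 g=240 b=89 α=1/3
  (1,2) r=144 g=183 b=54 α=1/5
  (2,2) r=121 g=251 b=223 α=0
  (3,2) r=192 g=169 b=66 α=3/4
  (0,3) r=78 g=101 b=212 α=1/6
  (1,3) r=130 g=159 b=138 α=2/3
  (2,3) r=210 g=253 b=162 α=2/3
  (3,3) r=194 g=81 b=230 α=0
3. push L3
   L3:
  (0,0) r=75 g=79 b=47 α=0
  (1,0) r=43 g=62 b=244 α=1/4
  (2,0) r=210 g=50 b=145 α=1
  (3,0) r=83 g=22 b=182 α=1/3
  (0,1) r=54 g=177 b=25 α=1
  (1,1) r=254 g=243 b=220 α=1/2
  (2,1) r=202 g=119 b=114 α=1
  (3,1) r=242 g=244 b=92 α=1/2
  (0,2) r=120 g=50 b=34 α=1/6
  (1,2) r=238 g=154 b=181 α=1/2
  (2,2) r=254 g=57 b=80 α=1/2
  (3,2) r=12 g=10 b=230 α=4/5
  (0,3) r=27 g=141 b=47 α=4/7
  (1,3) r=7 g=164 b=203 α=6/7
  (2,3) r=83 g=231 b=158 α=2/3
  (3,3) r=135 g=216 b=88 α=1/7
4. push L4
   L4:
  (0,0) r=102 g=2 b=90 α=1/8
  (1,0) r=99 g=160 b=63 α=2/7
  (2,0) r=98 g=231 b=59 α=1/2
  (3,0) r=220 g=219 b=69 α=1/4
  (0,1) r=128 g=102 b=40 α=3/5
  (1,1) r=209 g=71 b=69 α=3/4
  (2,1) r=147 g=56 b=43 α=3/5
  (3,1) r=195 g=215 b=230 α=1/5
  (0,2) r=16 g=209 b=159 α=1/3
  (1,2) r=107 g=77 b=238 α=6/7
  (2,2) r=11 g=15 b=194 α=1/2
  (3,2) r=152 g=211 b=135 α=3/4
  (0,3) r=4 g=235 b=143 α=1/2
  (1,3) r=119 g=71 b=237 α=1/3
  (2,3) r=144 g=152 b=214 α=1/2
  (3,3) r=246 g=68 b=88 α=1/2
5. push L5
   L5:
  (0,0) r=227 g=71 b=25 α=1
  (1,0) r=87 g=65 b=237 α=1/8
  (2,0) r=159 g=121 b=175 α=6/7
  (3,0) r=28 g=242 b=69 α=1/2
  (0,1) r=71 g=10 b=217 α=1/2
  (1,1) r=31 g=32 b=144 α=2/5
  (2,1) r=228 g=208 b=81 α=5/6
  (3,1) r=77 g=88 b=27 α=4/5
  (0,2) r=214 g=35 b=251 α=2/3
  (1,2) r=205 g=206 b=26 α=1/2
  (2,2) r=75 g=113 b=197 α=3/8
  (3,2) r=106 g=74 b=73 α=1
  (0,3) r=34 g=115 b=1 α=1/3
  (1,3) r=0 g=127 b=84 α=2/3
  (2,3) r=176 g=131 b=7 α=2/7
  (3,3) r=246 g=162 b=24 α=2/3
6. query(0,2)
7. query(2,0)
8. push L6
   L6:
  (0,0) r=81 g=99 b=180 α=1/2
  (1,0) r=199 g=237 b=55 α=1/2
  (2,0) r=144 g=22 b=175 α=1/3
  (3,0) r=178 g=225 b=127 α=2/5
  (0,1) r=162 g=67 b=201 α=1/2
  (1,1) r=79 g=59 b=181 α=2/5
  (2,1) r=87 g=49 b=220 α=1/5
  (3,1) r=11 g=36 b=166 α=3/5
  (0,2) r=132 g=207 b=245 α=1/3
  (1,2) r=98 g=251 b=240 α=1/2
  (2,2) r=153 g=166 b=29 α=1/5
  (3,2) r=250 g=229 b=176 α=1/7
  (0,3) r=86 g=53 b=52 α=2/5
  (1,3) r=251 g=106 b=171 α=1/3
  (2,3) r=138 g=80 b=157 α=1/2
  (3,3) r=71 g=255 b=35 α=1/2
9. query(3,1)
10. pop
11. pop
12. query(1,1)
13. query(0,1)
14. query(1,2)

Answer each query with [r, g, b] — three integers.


query (0,2) [L1,L2,L3,L4,L5] — begin 0,0,0
L1 α=6/7: [30/7, 24, 312/7]
L2 α=1/3: [314/7, 96, 1247/21]
L3 α=1/6: [1205/21, 265/3, 6949/126]
L4 α=1/3: [2746/63, 1157/9, 16966/189]
L5 α=2/3: [29710/189, 1787/27, 111844/567]
→ [157, 66, 197]

(2,0) stack=L1,L2,L3,L4,L5; from [0,0,0]:
L1 α=1/4: [26, 119/4, 62]
L2 α=4/7: [214/7, 595/4, 254/7]
L3 α=1: [210, 50, 145]
L4 α=1/2: [154, 281/2, 102]
L5 α=6/7: [1108/7, 1733/14, 1152/7]
= [158, 124, 165]

query (3,1) [L1,L2,L3,L4,L5,L6] — begin 0,0,0
+L1 (α=1) → [226, 90, 97]
+L2 (α=1/2) → [235/2, 255/2, 149]
+L3 (α=1/2) → [719/4, 743/4, 241/2]
+L4 (α=1/5) → [914/5, 958/5, 712/5]
+L5 (α=4/5) → [2454/25, 2718/25, 1252/25]
+L6 (α=3/5) → [5733/125, 8136/125, 14954/125]
rounded: [46, 65, 120]

(1,1) stack=L1,L2,L3,L4; from [0,0,0]:
L1 α=3/5: [69/5, 60, 762/5]
L2 α=1/5: [896/25, 419/5, 3543/25]
L3 α=1/2: [3623/25, 817/5, 9043/50]
L4 α=3/4: [9649/50, 941/10, 19393/200]
→ [193, 94, 97]

at x=0,y=1 over L1,L2,L3,L4:
+L1 (α=1/3) → [74, 112/3, 89/3]
+L2 (α=1) → [228, 252, 142]
+L3 (α=1) → [54, 177, 25]
+L4 (α=3/5) → [492/5, 132, 34]
= [98, 132, 34]

query (1,2) [L1,L2,L3,L4] — begin 0,0,0
L1 α=2/3: [170/3, 168, 328/3]
L2 α=1/5: [1112/15, 171, 1474/15]
L3 α=1/2: [2341/15, 325/2, 4189/30]
L4 α=6/7: [11971/105, 1249/14, 47029/210]
= [114, 89, 224]


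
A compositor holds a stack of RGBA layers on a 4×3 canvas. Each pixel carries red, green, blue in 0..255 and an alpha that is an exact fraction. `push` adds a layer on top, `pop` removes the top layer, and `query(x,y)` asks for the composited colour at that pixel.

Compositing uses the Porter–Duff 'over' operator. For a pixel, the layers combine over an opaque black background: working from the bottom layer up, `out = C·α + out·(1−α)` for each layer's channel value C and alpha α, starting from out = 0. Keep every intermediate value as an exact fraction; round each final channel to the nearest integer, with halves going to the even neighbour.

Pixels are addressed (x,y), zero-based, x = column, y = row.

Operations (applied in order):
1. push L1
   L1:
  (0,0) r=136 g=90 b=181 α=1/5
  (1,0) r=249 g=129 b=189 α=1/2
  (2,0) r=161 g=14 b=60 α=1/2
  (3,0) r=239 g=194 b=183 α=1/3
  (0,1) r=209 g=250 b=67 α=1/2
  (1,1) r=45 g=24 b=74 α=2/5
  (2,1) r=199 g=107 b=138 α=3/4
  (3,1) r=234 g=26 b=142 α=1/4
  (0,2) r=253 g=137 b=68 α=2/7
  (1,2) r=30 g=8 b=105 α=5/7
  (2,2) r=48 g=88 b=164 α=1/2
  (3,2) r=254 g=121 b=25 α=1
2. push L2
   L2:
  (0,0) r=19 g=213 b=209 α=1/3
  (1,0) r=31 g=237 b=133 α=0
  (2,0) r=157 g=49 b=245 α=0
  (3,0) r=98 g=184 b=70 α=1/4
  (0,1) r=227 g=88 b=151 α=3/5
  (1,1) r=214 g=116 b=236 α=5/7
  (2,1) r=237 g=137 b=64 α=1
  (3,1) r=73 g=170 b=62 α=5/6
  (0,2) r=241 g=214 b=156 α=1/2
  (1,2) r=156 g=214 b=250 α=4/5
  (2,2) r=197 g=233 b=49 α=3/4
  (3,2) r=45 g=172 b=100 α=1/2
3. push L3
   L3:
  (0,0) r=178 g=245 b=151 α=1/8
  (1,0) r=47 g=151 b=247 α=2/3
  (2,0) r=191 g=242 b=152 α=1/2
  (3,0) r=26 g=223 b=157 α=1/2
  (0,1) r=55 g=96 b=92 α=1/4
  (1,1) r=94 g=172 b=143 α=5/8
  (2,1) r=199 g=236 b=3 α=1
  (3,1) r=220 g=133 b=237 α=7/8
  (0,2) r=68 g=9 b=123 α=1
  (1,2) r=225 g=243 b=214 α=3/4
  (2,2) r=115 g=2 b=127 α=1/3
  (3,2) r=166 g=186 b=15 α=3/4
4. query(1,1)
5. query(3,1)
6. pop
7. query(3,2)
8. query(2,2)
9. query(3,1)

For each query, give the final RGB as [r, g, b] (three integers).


query (1,1) [L1,L2,L3] — begin 0,0,0
after L1 α=2/5: [18, 48/5, 148/5]
after L2 α=5/7: [158, 428/5, 6196/35]
after L3 α=5/8: [118, 698/5, 43613/280]
= [118, 140, 156]

(3,1) stack=L1,L2,L3; from [0,0,0]:
L1 α=1/4: [117/2, 13/2, 71/2]
L2 α=5/6: [847/12, 571/4, 691/12]
L3 α=7/8: [19327/96, 4295/32, 20599/96]
→ [201, 134, 215]

at x=3,y=2 over L1,L2:
+L1 (α=1) → [254, 121, 25]
+L2 (α=1/2) → [299/2, 293/2, 125/2]
rounded: [150, 146, 62]

at x=2,y=2 over L1,L2:
after L1 α=1/2: [24, 44, 82]
after L2 α=3/4: [615/4, 743/4, 229/4]
→ [154, 186, 57]

at x=3,y=1 over L1,L2:
+L1 (α=1/4) → [117/2, 13/2, 71/2]
+L2 (α=5/6) → [847/12, 571/4, 691/12]
→ [71, 143, 58]


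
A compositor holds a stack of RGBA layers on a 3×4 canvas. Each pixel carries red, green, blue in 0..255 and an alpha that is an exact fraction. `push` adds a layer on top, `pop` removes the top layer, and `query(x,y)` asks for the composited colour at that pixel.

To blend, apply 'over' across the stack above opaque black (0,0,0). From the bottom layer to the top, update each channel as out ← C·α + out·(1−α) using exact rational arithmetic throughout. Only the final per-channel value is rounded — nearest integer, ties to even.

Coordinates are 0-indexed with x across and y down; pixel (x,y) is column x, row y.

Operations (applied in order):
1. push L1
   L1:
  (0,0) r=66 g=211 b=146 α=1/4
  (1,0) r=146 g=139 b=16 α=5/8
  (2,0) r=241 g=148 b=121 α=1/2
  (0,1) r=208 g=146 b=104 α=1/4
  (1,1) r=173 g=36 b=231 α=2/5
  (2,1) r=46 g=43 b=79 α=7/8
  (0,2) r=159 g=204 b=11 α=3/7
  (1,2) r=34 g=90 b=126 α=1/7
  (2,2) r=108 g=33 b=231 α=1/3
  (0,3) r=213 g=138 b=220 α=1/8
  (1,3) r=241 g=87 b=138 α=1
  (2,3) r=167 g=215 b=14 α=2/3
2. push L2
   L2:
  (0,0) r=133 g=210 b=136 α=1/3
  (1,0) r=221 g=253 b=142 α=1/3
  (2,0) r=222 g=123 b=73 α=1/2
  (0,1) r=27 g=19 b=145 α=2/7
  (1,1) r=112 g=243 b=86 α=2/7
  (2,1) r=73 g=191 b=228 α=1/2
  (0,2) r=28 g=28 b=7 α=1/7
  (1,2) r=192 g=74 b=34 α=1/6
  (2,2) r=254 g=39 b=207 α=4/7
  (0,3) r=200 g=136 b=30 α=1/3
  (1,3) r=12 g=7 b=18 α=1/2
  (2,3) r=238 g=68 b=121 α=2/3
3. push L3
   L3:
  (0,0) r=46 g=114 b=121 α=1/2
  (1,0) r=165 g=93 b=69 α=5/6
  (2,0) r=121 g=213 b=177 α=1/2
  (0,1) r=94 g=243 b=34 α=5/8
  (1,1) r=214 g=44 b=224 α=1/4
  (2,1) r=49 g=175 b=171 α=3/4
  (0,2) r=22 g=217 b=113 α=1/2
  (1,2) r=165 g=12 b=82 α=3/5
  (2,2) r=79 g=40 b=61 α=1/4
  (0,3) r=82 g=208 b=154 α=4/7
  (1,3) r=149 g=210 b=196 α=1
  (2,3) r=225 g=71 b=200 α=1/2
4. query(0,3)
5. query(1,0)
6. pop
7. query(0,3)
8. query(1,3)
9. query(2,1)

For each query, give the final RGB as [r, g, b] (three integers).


at x=0,y=3 over L1,L2,L3:
+L1 (α=1/8) → [213/8, 69/4, 55/2]
+L2 (α=1/3) → [1013/12, 341/6, 85/3]
+L3 (α=4/7) → [2325/28, 2005/14, 701/7]
rounded: [83, 143, 100]

(1,0) stack=L1,L2,L3; from [0,0,0]:
+L1 (α=5/8) → [365/4, 695/8, 10]
+L2 (α=1/3) → [269/2, 569/4, 54]
+L3 (α=5/6) → [1919/12, 2429/24, 133/2]
→ [160, 101, 66]

(0,3) stack=L1,L2; from [0,0,0]:
+L1 (α=1/8) → [213/8, 69/4, 55/2]
+L2 (α=1/3) → [1013/12, 341/6, 85/3]
= [84, 57, 28]

at x=1,y=3 over L1,L2:
after L1 α=1: [241, 87, 138]
after L2 α=1/2: [253/2, 47, 78]
= [126, 47, 78]

query (2,1) [L1,L2] — begin 0,0,0
+L1 (α=7/8) → [161/4, 301/8, 553/8]
+L2 (α=1/2) → [453/8, 1829/16, 2377/16]
→ [57, 114, 149]


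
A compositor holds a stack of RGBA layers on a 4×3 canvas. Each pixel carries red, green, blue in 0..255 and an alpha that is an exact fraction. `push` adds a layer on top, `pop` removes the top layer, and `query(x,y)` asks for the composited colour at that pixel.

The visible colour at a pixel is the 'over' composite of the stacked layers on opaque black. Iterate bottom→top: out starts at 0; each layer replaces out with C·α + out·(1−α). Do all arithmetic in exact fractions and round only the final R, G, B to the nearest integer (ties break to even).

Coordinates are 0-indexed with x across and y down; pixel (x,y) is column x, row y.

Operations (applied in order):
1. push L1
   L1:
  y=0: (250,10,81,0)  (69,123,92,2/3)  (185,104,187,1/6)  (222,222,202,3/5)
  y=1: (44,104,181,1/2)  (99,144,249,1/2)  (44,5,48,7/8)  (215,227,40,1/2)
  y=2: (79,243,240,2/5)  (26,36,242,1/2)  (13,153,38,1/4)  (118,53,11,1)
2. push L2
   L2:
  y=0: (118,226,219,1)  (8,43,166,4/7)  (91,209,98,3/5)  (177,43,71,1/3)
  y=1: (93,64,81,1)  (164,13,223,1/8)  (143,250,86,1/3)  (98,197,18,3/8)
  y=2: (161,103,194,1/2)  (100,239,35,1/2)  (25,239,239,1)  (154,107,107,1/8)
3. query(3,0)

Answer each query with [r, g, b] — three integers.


query (3,0) [L1,L2] — begin 0,0,0
L1 α=3/5: [666/5, 666/5, 606/5]
L2 α=1/3: [739/5, 1547/15, 1567/15]
rounded: [148, 103, 104]


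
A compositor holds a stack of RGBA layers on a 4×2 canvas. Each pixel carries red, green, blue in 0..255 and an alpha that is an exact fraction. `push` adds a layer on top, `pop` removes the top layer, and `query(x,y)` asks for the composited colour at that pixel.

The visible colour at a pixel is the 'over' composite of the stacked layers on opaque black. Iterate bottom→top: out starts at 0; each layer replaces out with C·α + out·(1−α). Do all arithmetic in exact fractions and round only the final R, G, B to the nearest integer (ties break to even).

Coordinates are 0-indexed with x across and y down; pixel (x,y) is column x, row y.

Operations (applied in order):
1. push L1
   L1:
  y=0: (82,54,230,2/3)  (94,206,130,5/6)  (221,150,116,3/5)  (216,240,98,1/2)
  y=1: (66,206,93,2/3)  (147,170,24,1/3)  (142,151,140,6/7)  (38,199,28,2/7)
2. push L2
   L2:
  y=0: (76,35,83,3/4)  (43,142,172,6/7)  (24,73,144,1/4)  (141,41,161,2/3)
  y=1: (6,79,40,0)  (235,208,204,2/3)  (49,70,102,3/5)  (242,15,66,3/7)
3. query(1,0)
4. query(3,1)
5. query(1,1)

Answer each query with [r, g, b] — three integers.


query (1,0) [L1,L2] — begin 0,0,0
after L1 α=5/6: [235/3, 515/3, 325/3]
after L2 α=6/7: [1009/21, 3071/21, 3421/21]
rounded: [48, 146, 163]

query (3,1) [L1,L2] — begin 0,0,0
+L1 (α=2/7) → [76/7, 398/7, 8]
+L2 (α=3/7) → [5386/49, 1907/49, 230/7]
= [110, 39, 33]

query (1,1) [L1,L2] — begin 0,0,0
L1 α=1/3: [49, 170/3, 8]
L2 α=2/3: [173, 1418/9, 416/3]
→ [173, 158, 139]


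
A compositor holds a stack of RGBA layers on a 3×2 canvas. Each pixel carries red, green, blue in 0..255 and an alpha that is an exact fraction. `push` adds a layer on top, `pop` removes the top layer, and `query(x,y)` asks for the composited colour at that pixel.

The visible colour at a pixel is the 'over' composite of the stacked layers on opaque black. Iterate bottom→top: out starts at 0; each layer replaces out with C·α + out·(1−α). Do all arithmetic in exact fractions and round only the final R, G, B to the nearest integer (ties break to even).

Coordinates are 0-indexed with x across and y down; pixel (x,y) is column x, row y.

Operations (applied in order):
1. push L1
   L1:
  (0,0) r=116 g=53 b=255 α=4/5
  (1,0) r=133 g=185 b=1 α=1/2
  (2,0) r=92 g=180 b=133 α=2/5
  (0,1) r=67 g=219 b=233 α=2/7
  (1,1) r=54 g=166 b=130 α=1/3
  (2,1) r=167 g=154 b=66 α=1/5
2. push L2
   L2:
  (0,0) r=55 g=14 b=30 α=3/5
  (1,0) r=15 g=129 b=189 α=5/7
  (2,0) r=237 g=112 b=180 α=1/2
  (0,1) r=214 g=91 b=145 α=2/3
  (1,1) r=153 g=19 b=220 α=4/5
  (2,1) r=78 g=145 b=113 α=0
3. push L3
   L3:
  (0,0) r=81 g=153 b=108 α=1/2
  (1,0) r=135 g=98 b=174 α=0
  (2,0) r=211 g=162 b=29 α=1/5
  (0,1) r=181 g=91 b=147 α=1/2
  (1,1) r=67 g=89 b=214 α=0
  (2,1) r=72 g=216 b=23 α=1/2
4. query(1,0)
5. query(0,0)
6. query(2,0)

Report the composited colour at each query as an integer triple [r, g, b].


at x=1,y=0 over L1,L2,L3:
+L1 (α=1/2) → [133/2, 185/2, 1/2]
+L2 (α=5/7) → [208/7, 830/7, 946/7]
+L3 (α=0) → [208/7, 830/7, 946/7]
→ [30, 119, 135]

at x=0,y=0 over L1,L2,L3:
+L1 (α=4/5) → [464/5, 212/5, 204]
+L2 (α=3/5) → [1753/25, 634/25, 498/5]
+L3 (α=1/2) → [1889/25, 4459/50, 519/5]
= [76, 89, 104]

query (2,0) [L1,L2,L3] — begin 0,0,0
after L1 α=2/5: [184/5, 72, 266/5]
after L2 α=1/2: [1369/10, 92, 583/5]
after L3 α=1/5: [3793/25, 106, 2477/25]
→ [152, 106, 99]


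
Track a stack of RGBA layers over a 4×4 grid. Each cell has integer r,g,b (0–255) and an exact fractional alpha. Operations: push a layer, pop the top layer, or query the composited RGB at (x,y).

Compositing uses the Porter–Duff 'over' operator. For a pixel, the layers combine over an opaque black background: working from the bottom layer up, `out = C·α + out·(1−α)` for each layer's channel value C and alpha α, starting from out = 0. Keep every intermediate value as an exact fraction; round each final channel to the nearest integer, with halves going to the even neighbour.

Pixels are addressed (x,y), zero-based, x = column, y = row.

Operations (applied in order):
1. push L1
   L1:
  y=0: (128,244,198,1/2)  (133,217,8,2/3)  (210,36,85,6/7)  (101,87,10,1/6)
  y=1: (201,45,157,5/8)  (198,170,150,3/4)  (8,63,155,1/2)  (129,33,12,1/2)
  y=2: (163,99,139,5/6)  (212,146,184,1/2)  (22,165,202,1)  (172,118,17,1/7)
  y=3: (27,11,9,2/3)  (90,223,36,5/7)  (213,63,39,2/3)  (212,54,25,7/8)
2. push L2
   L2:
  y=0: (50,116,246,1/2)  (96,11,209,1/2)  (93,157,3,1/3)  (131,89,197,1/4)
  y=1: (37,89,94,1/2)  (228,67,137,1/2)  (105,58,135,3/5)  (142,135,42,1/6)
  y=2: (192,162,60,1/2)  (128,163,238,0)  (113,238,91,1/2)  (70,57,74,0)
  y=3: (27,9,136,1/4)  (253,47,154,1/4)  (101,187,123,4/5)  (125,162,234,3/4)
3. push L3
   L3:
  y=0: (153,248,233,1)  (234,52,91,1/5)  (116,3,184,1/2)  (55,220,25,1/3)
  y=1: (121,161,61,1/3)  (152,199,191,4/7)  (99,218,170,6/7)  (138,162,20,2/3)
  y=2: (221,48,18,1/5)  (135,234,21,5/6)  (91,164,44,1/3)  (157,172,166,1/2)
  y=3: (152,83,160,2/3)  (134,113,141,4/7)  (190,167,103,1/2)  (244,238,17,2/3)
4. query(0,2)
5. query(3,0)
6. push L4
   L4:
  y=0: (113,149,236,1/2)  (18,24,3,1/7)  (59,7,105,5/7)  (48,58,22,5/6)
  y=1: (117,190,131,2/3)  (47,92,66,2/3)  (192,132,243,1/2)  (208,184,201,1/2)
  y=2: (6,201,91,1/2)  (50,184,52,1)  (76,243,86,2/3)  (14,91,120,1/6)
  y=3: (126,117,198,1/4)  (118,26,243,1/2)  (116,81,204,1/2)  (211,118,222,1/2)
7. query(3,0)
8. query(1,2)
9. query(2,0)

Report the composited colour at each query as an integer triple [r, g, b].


at x=0,y=2 over L1,L2,L3:
L1 α=5/6: [815/6, 165/2, 695/6]
L2 α=1/2: [1967/12, 489/4, 1055/12]
L3 α=1/5: [526/3, 537/5, 1109/15]
= [175, 107, 74]

query (3,0) [L1,L2,L3] — begin 0,0,0
L1 α=1/6: [101/6, 29/2, 5/3]
L2 α=1/4: [363/8, 265/8, 101/2]
L3 α=1/3: [583/12, 1145/12, 42]
= [49, 95, 42]

at x=3,y=0 over L1,L2,L3,L4:
after L1 α=1/6: [101/6, 29/2, 5/3]
after L2 α=1/4: [363/8, 265/8, 101/2]
after L3 α=1/3: [583/12, 1145/12, 42]
after L4 α=5/6: [3463/72, 4625/72, 76/3]
→ [48, 64, 25]

(1,2) stack=L1,L2,L3,L4; from [0,0,0]:
L1 α=1/2: [106, 73, 92]
L2 α=0: [106, 73, 92]
L3 α=5/6: [781/6, 1243/6, 197/6]
L4 α=1: [50, 184, 52]
rounded: [50, 184, 52]

query (2,0) [L1,L2,L3,L4] — begin 0,0,0
after L1 α=6/7: [180, 216/7, 510/7]
after L2 α=1/3: [151, 1531/21, 347/7]
after L3 α=1/2: [267/2, 797/21, 1635/14]
after L4 α=5/7: [562/7, 2329/147, 5310/49]
→ [80, 16, 108]


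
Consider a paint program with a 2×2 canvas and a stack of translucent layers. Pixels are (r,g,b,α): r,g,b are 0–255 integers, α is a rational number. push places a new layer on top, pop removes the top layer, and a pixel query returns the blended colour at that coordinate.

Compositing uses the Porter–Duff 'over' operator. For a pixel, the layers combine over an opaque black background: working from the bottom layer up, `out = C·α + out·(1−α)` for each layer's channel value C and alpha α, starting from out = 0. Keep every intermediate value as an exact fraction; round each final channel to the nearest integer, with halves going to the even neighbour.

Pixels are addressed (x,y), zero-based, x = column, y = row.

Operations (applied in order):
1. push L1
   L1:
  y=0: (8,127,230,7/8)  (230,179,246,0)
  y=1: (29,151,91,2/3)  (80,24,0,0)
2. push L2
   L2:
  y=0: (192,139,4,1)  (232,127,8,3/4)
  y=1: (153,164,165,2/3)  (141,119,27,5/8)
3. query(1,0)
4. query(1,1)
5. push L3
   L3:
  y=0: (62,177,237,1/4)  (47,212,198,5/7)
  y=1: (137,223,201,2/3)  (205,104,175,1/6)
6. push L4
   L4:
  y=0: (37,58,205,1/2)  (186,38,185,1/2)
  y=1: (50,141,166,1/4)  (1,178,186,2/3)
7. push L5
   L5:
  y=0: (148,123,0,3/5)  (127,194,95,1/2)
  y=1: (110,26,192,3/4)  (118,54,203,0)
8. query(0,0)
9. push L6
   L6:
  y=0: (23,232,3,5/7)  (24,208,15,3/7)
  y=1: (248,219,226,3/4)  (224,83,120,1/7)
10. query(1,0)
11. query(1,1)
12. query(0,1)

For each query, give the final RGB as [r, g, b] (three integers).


query (1,0) [L1,L2] — begin 0,0,0
after L1 α=0: [0, 0, 0]
after L2 α=3/4: [174, 381/4, 6]
rounded: [174, 95, 6]

query (1,1) [L1,L2] — begin 0,0,0
after L1 α=0: [0, 0, 0]
after L2 α=5/8: [705/8, 595/8, 135/8]
→ [88, 74, 17]

query (0,0) [L1,L2,L3,L4,L5] — begin 0,0,0
L1 α=7/8: [7, 889/8, 805/4]
L2 α=1: [192, 139, 4]
L3 α=1/4: [319/2, 297/2, 249/4]
L4 α=1/2: [393/4, 413/4, 1069/8]
L5 α=3/5: [1281/10, 1151/10, 1069/20]
= [128, 115, 53]

(1,0) stack=L1,L2,L3,L4,L5,L6; from [0,0,0]:
+L1 (α=0) → [0, 0, 0]
+L2 (α=3/4) → [174, 381/4, 6]
+L3 (α=5/7) → [583/7, 2501/14, 1002/7]
+L4 (α=1/2) → [1885/14, 3033/28, 2297/14]
+L5 (α=1/2) → [3663/28, 8465/56, 3627/28]
+L6 (α=3/7) → [4167/49, 17201/98, 3942/49]
rounded: [85, 176, 80]

(1,1) stack=L1,L2,L3,L4,L5,L6; from [0,0,0]:
after L1 α=0: [0, 0, 0]
after L2 α=5/8: [705/8, 595/8, 135/8]
after L3 α=1/6: [5165/48, 1269/16, 2075/48]
after L4 α=2/3: [5261/144, 6965/48, 19931/144]
after L5 α=0: [5261/144, 6965/48, 19931/144]
after L6 α=1/7: [10637/168, 7629/56, 22811/168]
→ [63, 136, 136]

(0,1) stack=L1,L2,L3,L4,L5,L6; from [0,0,0]:
L1 α=2/3: [58/3, 302/3, 182/3]
L2 α=2/3: [976/9, 1286/9, 1172/9]
L3 α=2/3: [3442/27, 5300/27, 4790/27]
L4 α=1/4: [973/9, 6569/36, 1571/9]
L5 α=3/4: [3943/36, 9377/144, 6755/36]
L6 α=3/4: [30727/144, 103985/576, 31163/144]
→ [213, 181, 216]


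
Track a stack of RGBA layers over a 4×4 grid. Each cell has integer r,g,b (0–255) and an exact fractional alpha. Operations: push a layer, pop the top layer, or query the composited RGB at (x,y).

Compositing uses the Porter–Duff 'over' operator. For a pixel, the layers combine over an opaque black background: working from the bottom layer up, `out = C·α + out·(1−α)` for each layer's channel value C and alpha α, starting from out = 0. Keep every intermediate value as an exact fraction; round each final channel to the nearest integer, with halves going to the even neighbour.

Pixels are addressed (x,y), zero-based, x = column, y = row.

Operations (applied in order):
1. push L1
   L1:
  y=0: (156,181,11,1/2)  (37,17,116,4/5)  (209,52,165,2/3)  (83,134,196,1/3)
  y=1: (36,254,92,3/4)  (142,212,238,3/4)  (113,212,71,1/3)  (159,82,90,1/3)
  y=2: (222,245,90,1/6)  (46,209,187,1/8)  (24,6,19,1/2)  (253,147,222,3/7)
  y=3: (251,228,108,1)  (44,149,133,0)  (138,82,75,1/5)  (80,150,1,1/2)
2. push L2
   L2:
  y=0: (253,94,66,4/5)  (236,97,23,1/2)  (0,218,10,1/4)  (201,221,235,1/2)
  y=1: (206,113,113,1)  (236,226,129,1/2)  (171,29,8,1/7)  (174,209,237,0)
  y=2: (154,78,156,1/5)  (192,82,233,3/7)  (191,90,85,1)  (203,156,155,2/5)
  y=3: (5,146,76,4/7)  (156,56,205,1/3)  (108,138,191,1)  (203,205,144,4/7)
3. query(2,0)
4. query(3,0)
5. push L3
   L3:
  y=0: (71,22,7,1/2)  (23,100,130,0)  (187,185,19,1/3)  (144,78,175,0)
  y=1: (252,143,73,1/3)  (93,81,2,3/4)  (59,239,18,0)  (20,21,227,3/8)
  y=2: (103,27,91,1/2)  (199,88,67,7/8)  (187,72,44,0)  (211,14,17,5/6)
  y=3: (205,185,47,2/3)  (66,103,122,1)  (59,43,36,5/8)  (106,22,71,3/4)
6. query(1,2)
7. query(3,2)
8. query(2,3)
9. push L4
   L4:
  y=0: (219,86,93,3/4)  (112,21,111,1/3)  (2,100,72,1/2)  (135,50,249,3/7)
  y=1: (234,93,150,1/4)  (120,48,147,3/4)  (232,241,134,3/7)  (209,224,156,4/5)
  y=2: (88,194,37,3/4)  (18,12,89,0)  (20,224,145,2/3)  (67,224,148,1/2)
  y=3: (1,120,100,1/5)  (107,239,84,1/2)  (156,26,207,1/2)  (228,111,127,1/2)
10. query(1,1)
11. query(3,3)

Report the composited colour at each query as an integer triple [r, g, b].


(2,0) stack=L1,L2; from [0,0,0]:
+L1 (α=2/3) → [418/3, 104/3, 110]
+L2 (α=1/4) → [209/2, 161/2, 85]
= [104, 80, 85]

(3,0) stack=L1,L2; from [0,0,0]:
+L1 (α=1/3) → [83/3, 134/3, 196/3]
+L2 (α=1/2) → [343/3, 797/6, 901/6]
→ [114, 133, 150]

query (1,2) [L1,L2,L3] — begin 0,0,0
after L1 α=1/8: [23/4, 209/8, 187/8]
after L2 α=3/7: [599/7, 701/14, 1585/14]
after L3 α=7/8: [5175/28, 9325/112, 8151/112]
→ [185, 83, 73]

query (3,2) [L1,L2,L3] — begin 0,0,0
+L1 (α=3/7) → [759/7, 63, 666/7]
+L2 (α=2/5) → [5119/35, 501/5, 4168/35]
+L3 (α=5/6) → [21022/105, 851/30, 2381/70]
rounded: [200, 28, 34]

(2,3) stack=L1,L2,L3; from [0,0,0]:
after L1 α=1/5: [138/5, 82/5, 15]
after L2 α=1: [108, 138, 191]
after L3 α=5/8: [619/8, 629/8, 753/8]
→ [77, 79, 94]

(1,1) stack=L1,L2,L3,L4; from [0,0,0]:
+L1 (α=3/4) → [213/2, 159, 357/2]
+L2 (α=1/2) → [685/4, 385/2, 615/4]
+L3 (α=3/4) → [1801/16, 871/8, 639/16]
+L4 (α=3/4) → [7561/64, 2023/32, 7695/64]
= [118, 63, 120]

at x=3,y=3 over L1,L2,L3,L4:
L1 α=1/2: [40, 75, 1/2]
L2 α=4/7: [932/7, 1045/7, 165/2]
L3 α=3/4: [1579/14, 1507/28, 591/8]
L4 α=1/2: [4771/28, 4615/56, 1607/16]
→ [170, 82, 100]


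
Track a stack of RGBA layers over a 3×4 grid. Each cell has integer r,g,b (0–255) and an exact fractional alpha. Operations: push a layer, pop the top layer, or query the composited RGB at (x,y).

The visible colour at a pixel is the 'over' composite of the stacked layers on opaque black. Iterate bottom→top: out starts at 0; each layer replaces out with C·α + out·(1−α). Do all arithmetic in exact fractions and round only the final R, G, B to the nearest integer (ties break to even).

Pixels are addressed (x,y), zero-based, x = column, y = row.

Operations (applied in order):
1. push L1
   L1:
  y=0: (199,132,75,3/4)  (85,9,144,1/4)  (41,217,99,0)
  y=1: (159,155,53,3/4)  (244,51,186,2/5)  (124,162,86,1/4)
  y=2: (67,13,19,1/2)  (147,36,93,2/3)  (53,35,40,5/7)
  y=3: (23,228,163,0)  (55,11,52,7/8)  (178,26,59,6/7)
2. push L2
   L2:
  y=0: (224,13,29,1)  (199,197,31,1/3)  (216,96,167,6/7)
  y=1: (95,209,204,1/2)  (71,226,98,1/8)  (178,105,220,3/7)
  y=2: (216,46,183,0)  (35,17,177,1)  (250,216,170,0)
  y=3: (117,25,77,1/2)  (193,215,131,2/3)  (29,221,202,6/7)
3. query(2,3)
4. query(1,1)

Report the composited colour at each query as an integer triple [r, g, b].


query (2,3) [L1,L2] — begin 0,0,0
+L1 (α=6/7) → [1068/7, 156/7, 354/7]
+L2 (α=6/7) → [2286/49, 9438/49, 8838/49]
→ [47, 193, 180]

(1,1) stack=L1,L2; from [0,0,0]:
+L1 (α=2/5) → [488/5, 102/5, 372/5]
+L2 (α=1/8) → [3771/40, 461/10, 1547/20]
rounded: [94, 46, 77]


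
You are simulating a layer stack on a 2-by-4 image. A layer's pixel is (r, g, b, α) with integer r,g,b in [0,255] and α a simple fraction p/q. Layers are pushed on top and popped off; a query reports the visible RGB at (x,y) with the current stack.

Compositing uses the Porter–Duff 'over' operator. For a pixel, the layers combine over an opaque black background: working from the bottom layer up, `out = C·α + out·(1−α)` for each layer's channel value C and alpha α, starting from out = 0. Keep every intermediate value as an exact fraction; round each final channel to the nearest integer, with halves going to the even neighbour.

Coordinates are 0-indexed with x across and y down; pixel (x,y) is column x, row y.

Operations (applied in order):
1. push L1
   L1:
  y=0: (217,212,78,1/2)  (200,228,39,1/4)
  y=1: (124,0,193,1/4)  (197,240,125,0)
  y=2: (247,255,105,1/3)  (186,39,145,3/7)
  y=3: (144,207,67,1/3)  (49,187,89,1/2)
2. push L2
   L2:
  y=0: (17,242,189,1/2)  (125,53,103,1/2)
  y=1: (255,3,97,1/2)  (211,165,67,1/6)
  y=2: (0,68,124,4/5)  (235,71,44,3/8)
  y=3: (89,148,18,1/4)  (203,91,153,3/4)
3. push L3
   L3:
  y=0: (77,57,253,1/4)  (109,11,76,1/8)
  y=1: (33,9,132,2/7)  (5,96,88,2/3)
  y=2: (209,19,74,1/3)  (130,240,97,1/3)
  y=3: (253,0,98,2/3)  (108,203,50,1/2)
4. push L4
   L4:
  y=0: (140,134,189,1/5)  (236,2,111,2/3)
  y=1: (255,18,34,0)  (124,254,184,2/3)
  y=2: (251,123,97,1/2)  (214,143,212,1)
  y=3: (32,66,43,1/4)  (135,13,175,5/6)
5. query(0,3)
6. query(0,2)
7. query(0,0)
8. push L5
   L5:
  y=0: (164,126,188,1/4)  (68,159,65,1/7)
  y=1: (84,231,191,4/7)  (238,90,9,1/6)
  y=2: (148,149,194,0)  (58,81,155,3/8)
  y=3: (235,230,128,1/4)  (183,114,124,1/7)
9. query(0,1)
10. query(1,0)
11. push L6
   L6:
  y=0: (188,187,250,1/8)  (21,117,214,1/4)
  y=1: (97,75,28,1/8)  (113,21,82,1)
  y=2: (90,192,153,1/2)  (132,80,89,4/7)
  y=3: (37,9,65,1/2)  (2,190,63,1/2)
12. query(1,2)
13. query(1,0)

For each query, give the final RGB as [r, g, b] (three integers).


(0,3) stack=L1,L2,L3,L4; from [0,0,0]:
L1 α=1/3: [48, 69, 67/3]
L2 α=1/4: [233/4, 355/4, 85/4]
L3 α=2/3: [2257/12, 355/12, 869/12]
L4 α=1/4: [2385/16, 619/16, 1041/16]
→ [149, 39, 65]

at x=0,y=2 over L1,L2,L3,L4:
L1 α=1/3: [247/3, 85, 35]
L2 α=4/5: [247/15, 357/5, 531/5]
L3 α=1/3: [3629/45, 809/15, 1432/15]
L4 α=1/2: [7462/45, 1327/15, 2887/30]
→ [166, 88, 96]

query (0,0) [L1,L2,L3,L4] — begin 0,0,0
after L1 α=1/2: [217/2, 106, 39]
after L2 α=1/2: [251/4, 174, 114]
after L3 α=1/4: [1061/16, 579/4, 595/4]
after L4 α=1/5: [1621/20, 713/5, 784/5]
= [81, 143, 157]

(0,1) stack=L1,L2,L3,L4,L5; from [0,0,0]:
after L1 α=1/4: [31, 0, 193/4]
after L2 α=1/2: [143, 3/2, 581/8]
after L3 α=2/7: [781/7, 51/14, 5017/56]
after L4 α=0: [781/7, 51/14, 5017/56]
after L5 α=4/7: [4695/49, 13089/98, 57835/392]
rounded: [96, 134, 148]

at x=1,y=0 over L1,L2,L3,L4,L5:
after L1 α=1/4: [50, 57, 39/4]
after L2 α=1/2: [175/2, 55, 451/8]
after L3 α=1/8: [1443/16, 99/2, 3765/64]
after L4 α=2/3: [8995/48, 107/6, 5991/64]
after L5 α=1/7: [9539/56, 38, 20053/224]
→ [170, 38, 90]

query (1,2) [L1,L2,L3,L4,L5,L6] — begin 0,0,0
L1 α=3/7: [558/7, 117/7, 435/7]
L2 α=3/8: [7725/56, 519/14, 3099/56]
L3 α=1/3: [11365/84, 733/7, 5815/84]
L4 α=1: [214, 143, 212]
L5 α=3/8: [311/2, 479/4, 1525/8]
L6 α=4/7: [1989/14, 2717/28, 7423/56]
rounded: [142, 97, 133]

(1,0) stack=L1,L2,L3,L4,L5,L6; from [0,0,0]:
+L1 (α=1/4) → [50, 57, 39/4]
+L2 (α=1/2) → [175/2, 55, 451/8]
+L3 (α=1/8) → [1443/16, 99/2, 3765/64]
+L4 (α=2/3) → [8995/48, 107/6, 5991/64]
+L5 (α=1/7) → [9539/56, 38, 20053/224]
+L6 (α=1/4) → [29793/224, 231/4, 108095/896]
→ [133, 58, 121]


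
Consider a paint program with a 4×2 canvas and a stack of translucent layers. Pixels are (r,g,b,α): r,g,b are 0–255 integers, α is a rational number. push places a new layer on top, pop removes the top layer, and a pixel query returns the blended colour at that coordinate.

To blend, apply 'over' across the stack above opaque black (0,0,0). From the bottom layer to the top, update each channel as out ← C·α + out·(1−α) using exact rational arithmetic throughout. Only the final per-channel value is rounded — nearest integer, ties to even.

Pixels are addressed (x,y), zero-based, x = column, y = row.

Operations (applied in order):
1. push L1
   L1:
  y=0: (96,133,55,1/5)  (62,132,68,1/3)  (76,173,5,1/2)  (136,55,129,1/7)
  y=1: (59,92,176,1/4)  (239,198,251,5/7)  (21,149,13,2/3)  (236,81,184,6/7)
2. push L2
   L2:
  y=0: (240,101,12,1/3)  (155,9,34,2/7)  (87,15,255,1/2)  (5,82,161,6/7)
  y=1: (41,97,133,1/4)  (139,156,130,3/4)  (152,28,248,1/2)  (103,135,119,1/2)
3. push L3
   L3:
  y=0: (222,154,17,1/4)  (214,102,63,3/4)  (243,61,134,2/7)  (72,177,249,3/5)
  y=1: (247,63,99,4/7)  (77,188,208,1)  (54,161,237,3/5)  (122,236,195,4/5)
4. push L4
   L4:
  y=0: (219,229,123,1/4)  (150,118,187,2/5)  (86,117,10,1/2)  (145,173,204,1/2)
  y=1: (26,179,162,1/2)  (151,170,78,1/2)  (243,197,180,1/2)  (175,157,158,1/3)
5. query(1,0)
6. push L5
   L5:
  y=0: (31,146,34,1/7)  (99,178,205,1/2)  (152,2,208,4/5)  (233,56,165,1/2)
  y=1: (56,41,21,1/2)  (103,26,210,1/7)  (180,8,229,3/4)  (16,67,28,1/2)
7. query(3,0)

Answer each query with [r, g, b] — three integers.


at x=1,y=0 over L1,L2,L3,L4:
+L1 (α=1/3) → [62/3, 44, 68/3]
+L2 (α=2/7) → [1240/21, 34, 544/21]
+L3 (α=3/4) → [7361/42, 85, 4513/84]
+L4 (α=2/5) → [11561/70, 491/5, 2997/28]
rounded: [165, 98, 107]

at x=3,y=0 over L1,L2,L3,L4,L5:
+L1 (α=1/7) → [136/7, 55/7, 129/7]
+L2 (α=6/7) → [346/49, 3499/49, 6891/49]
+L3 (α=3/5) → [11276/245, 33017/245, 10077/49]
+L4 (α=1/2) → [46801/490, 37701/245, 20073/98]
+L5 (α=1/2) → [160971/980, 51421/490, 36243/196]
→ [164, 105, 185]
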